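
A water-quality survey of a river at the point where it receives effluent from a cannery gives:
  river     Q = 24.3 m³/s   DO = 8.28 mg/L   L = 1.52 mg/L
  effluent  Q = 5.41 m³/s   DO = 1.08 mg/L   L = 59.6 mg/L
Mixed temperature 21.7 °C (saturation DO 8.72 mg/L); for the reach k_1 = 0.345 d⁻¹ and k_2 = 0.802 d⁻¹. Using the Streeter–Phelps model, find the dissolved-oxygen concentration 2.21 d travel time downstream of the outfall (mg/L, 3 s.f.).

DO ≈ 5.71 mg/L

Mixed DO = (24.3×8.28 + 5.41×1.08)/(24.3+5.41) = 207.0/29.71 = 6.969 mg/L.
Mixed L₀ = (24.3×1.52 + 5.41×59.6)/(29.71) = 359.4/29.71 = 12.10 mg/L.
Initial deficit D₀ = C_s − DO₀ = 8.72 − 6.969 = 1.751 mg/L.
D(2.21) = [0.345×12.10/(0.802−0.345)](e^(−0.345×2.21) − e^(−0.802×2.21)) + 1.751 e^(−0.802×2.21)
= 9.132 × (0.4665 − 0.1699) + 1.751 × 0.1699 = 3.006 mg/L.
DO = 8.72 − 3.006 = 5.714 mg/L.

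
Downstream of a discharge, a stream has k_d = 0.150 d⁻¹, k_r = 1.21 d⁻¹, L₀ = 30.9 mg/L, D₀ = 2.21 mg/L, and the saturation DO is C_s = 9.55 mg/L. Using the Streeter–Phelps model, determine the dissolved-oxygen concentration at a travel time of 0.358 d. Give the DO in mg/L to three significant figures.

k_d L₀/(k_r−k_d) = 0.150×30.9/(1.21−0.150) = 4.635/1.060 = 4.373 mg/L.
e^(−k_d t) = e^(−0.150×0.3580) = 0.9477; e^(−k_r t) = e^(−1.21×0.3580) = 0.6484.
D = 4.373 × (0.9477 − 0.6484) + 2.21 × 0.6484 = 1.309 + 1.433 = 2.742 mg/L.
DO = C_s − D = 9.55 − 2.742 = 6.808 mg/L.

DO ≈ 6.81 mg/L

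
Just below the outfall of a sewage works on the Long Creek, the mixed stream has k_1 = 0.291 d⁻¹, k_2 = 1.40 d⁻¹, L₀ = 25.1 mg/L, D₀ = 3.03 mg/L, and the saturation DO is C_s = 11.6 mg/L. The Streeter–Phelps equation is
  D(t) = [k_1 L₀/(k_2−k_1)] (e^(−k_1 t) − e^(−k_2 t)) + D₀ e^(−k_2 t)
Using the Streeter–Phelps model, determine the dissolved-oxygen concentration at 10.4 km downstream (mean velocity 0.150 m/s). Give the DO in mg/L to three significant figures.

DO ≈ 7.54 mg/L

Travel time t = x/v = 10.4 km / (0.150 m/s) = 10400 m / 0.150 m/s = 69330 s = 0.8025 d.
k_1 L₀/(k_2−k_1) = 0.291×25.1/(1.40−0.291) = 7.304/1.109 = 6.586 mg/L.
e^(−k_1 t) = e^(−0.291×0.8025) = 0.7917; e^(−k_2 t) = e^(−1.40×0.8025) = 0.3252.
D = 6.586 × (0.7917 − 0.3252) + 3.03 × 0.3252 = 3.073 + 0.9852 = 4.058 mg/L.
DO = C_s − D = 11.6 − 4.058 = 7.542 mg/L.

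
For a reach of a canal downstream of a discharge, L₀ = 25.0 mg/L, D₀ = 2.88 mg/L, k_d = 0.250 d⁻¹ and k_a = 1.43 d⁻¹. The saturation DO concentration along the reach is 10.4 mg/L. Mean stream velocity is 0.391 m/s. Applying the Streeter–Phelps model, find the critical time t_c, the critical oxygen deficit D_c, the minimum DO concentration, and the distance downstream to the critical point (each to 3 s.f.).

t_c ≈ 0.813 d; D_c ≈ 3.57 mg/L; min DO ≈ 6.83 mg/L; x_c ≈ 27.5 km

At the critical point dD/dt = 0, so k_d L₀ e^(−k_d t) = k_a D. Substituting D(t) from the Streeter–Phelps equation and solving for t gives
t_c = ln[(k_a/k_d)(1 − D₀(k_a−k_d)/(k_d L₀))] / (k_a−k_d).
Here k_a−k_d = 1.180 d⁻¹ and 1 − D₀(k_a−k_d)/(k_d L₀) = 1 − 2.88×1.180/(0.250×25.0) = 0.4563, so
t_c = ln(5.720 × 0.4563) / 1.180 = 0.9593 / 1.180 = 0.8129 d.
L(t_c) = L₀ e^(−k_d t_c) = 25.0 × 0.8161 = 20.40 mg/L, and at the critical point k_a D_c = k_d L, so D_c = (0.250/1.43) × 20.40 = 3.567 mg/L.
Minimum DO = C_s − D_c = 10.4 − 3.567 = 6.833 mg/L.
x_c = v t_c = 0.391 m/s × 0.8129 d × 86400 s/d = 27460 m ≈ 27.5 km.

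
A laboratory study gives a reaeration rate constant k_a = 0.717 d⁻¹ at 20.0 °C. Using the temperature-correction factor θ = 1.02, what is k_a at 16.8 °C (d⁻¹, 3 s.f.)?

k_a(T₂) = k_a(T₁) · θ^(T₂−T₁) = 0.717 × 1.02^(16.8−20.0)
= 0.717 × 1.02^-3.20 = 0.717 × 0.9386 = 0.6730 d⁻¹.

k_a ≈ 0.673 d⁻¹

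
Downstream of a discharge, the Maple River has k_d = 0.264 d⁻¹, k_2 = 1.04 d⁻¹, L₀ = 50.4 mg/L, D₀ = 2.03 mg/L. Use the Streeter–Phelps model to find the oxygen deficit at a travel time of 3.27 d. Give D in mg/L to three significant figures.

k_d L₀/(k_2−k_d) = 0.264×50.4/(1.04−0.264) = 13.31/0.7760 = 17.15 mg/L.
e^(−k_d t) = e^(−0.264×3.270) = 0.4218; e^(−k_2 t) = e^(−1.04×3.270) = 0.03335.
D = 17.15 × (0.4218 − 0.03335) + 2.03 × 0.03335 = 6.660 + 0.06769 = 6.728 mg/L.

D ≈ 6.73 mg/L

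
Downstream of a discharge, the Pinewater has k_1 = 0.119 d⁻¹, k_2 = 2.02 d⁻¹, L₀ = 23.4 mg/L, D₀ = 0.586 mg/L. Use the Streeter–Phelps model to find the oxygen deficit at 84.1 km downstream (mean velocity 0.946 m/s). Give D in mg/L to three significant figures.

D ≈ 1.19 mg/L

Travel time t = x/v = 84.1 km / (0.946 m/s) = 84100 m / 0.946 m/s = 88900 s = 1.029 d.
k_1 L₀/(k_2−k_1) = 0.119×23.4/(2.02−0.119) = 2.785/1.901 = 1.465 mg/L.
e^(−k_1 t) = e^(−0.119×1.029) = 0.8848; e^(−k_2 t) = e^(−2.02×1.029) = 0.1251.
D = 1.465 × (0.8848 − 0.1251) + 0.586 × 0.1251 = 1.113 + 0.07332 = 1.186 mg/L.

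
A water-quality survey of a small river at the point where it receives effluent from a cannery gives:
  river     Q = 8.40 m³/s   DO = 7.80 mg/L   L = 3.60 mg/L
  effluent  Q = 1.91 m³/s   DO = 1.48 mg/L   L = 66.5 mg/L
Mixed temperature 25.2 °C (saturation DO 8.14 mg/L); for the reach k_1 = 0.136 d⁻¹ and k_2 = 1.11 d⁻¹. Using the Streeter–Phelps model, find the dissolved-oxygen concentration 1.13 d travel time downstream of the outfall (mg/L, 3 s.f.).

Mixed DO = (8.40×7.80 + 1.91×1.48)/(8.40+1.91) = 68.35/10.31 = 6.629 mg/L.
Mixed L₀ = (8.40×3.60 + 1.91×66.5)/(10.31) = 157.3/10.31 = 15.25 mg/L.
Initial deficit D₀ = C_s − DO₀ = 8.14 − 6.629 = 1.511 mg/L.
D(1.13) = [0.136×15.25/(1.11−0.136)](e^(−0.136×1.13) − e^(−1.11×1.13)) + 1.511 e^(−1.11×1.13)
= 2.130 × (0.8575 − 0.2853) + 1.511 × 0.2853 = 1.650 mg/L.
DO = 8.14 − 1.650 = 6.490 mg/L.

DO ≈ 6.49 mg/L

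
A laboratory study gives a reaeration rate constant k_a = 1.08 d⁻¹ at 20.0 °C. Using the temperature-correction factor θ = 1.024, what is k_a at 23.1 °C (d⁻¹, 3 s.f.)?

k_a(T₂) = k_a(T₁) · θ^(T₂−T₁) = 1.08 × 1.024^(23.1−20.0)
= 1.08 × 1.024^3.10 = 1.08 × 1.076 = 1.162 d⁻¹.

k_a ≈ 1.16 d⁻¹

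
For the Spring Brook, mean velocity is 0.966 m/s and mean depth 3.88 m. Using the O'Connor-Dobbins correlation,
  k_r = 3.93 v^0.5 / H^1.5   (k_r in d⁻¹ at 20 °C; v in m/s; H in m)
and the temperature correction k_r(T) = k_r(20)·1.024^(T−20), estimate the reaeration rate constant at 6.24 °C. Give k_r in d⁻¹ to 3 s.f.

k_r ≈ 0.365 d⁻¹

k_r(20) = 3.93 × 0.966^0.5 / 3.88^1.5 = 3.93 × 0.9829 / 7.643 = 0.5054 d⁻¹.
k_r(6.24) = 0.5054 × 1.024^(6.24−20) = 0.5054 × 0.7216 = 0.3647 d⁻¹.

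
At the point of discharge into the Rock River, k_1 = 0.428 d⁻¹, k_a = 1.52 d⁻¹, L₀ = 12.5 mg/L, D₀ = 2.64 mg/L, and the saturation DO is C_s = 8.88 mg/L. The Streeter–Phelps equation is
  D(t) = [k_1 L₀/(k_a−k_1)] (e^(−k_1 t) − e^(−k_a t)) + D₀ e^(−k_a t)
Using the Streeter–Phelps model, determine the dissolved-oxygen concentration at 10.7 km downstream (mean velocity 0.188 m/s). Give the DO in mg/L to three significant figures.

DO ≈ 6.01 mg/L

Travel time t = x/v = 10.7 km / (0.188 m/s) = 10700 m / 0.188 m/s = 56910 s = 0.6587 d.
k_1 L₀/(k_a−k_1) = 0.428×12.5/(1.52−0.428) = 5.350/1.092 = 4.899 mg/L.
e^(−k_1 t) = e^(−0.428×0.6587) = 0.7543; e^(−k_a t) = e^(−1.52×0.6587) = 0.3674.
D = 4.899 × (0.7543 − 0.3674) + 2.64 × 0.3674 = 1.896 + 0.9700 = 2.866 mg/L.
DO = C_s − D = 8.88 − 2.866 = 6.014 mg/L.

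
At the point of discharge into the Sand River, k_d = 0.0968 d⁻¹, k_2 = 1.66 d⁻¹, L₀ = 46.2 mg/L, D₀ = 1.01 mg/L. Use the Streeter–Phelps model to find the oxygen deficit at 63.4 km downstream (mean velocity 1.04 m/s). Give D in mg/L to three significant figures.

D ≈ 2.10 mg/L

Travel time t = x/v = 63.4 km / (1.04 m/s) = 63400 m / 1.04 m/s = 60960 s = 0.7056 d.
k_d L₀/(k_2−k_d) = 0.0968×46.2/(1.66−0.0968) = 4.472/1.563 = 2.861 mg/L.
e^(−k_d t) = e^(−0.0968×0.7056) = 0.9340; e^(−k_2 t) = e^(−1.66×0.7056) = 0.3100.
D = 2.861 × (0.9340 − 0.3100) + 1.01 × 0.3100 = 1.785 + 0.3131 = 2.098 mg/L.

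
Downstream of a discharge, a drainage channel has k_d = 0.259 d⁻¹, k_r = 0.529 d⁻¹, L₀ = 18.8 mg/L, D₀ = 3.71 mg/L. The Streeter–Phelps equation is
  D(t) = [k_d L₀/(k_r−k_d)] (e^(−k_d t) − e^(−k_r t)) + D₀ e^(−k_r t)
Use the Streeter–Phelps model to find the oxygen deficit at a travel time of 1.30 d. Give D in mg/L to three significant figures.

D ≈ 5.68 mg/L

k_d L₀/(k_r−k_d) = 0.259×18.8/(0.529−0.259) = 4.869/0.2700 = 18.03 mg/L.
e^(−k_d t) = e^(−0.259×1.300) = 0.7141; e^(−k_r t) = e^(−0.529×1.300) = 0.5027.
D = 18.03 × (0.7141 − 0.5027) + 3.71 × 0.5027 = 3.812 + 1.865 = 5.677 mg/L.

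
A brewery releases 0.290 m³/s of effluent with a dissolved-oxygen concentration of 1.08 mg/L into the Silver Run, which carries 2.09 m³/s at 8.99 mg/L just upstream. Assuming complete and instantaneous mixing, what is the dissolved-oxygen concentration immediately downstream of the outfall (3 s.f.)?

8.03 mg/L

Flow-weighted mixing: C = (Q_r C_r + Q_w C_w)/(Q_r + Q_w)
= (2.09×8.99 + 0.290×1.08)/(2.09 + 0.290) = 19.10/2.380 = 8.026 mg/L.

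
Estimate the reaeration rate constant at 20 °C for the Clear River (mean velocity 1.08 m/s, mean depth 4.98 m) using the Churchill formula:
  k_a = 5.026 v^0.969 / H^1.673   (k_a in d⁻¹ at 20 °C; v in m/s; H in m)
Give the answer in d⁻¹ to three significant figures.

k_a ≈ 0.369 d⁻¹

k_a = 5.026 × 1.08^0.969 / 4.98^1.673 = 5.026 × 1.077 / 14.67 = 0.3691 d⁻¹.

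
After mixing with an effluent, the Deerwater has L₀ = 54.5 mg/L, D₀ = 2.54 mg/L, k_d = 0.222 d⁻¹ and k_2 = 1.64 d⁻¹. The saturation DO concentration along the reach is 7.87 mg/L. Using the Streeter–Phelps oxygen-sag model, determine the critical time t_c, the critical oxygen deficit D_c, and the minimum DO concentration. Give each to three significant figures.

t_c ≈ 1.16 d; D_c ≈ 5.70 mg/L; min DO ≈ 2.17 mg/L

t_c = [1/(k_2−k_d)] ln[(k_2/k_d)(1 − D₀(k_2−k_d)/(k_d L₀))]
= [1/(1.64−0.222)] ln[(1.64/0.222)(1 − 2.54×1.418/(0.222×54.5))]
= (1/1.418) ln[7.387 × 0.7023] = 0.7052 × ln(5.188) = 0.7052 × 1.646 = 1.161 d.
L(t_c) = L₀ e^(−k_d t_c) = 54.5 × 0.7728 = 42.12 mg/L, and at the critical point k_2 D_c = k_d L, so D_c = (0.222/1.64) × 42.12 = 5.701 mg/L.
Minimum DO = C_s − D_c = 7.87 − 5.701 = 2.169 mg/L.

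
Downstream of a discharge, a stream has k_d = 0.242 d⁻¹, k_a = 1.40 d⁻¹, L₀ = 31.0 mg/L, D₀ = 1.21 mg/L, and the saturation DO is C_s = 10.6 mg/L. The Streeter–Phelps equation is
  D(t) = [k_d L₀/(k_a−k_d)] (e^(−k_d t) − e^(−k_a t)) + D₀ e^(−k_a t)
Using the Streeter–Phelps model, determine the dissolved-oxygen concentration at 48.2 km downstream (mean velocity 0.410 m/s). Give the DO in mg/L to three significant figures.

DO ≈ 6.72 mg/L

Travel time t = x/v = 48.2 km / (0.410 m/s) = 48200 m / 0.410 m/s = 117600 s = 1.361 d.
k_d L₀/(k_a−k_d) = 0.242×31.0/(1.40−0.242) = 7.502/1.158 = 6.478 mg/L.
e^(−k_d t) = e^(−0.242×1.361) = 0.7194; e^(−k_a t) = e^(−1.40×1.361) = 0.1488.
D = 6.478 × (0.7194 − 0.1488) + 1.21 × 0.1488 = 3.697 + 0.1801 = 3.877 mg/L.
DO = C_s − D = 10.6 − 3.877 = 6.723 mg/L.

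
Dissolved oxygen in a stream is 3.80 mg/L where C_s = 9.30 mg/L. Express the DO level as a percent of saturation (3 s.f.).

% saturation = C/C_s × 100 = 3.80/9.30 × 100 = 40.9 %.

40.9 % saturation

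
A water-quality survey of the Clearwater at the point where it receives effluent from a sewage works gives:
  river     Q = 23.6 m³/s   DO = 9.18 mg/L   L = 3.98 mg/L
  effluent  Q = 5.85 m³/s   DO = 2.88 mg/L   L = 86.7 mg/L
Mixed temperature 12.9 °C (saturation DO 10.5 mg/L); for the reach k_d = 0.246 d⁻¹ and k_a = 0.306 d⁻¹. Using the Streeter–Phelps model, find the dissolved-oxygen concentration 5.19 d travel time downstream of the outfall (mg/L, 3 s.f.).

Mixed DO = (23.6×9.18 + 5.85×2.88)/(23.6+5.85) = 233.5/29.45 = 7.929 mg/L.
Mixed L₀ = (23.6×3.98 + 5.85×86.7)/(29.45) = 601.1/29.45 = 20.41 mg/L.
Initial deficit D₀ = C_s − DO₀ = 10.5 − 7.929 = 2.571 mg/L.
D(5.19) = [0.246×20.41/(0.306−0.246)](e^(−0.246×5.19) − e^(−0.306×5.19)) + 2.571 e^(−0.306×5.19)
= 83.69 × (0.2789 − 0.2043) + 2.571 × 0.2043 = 6.772 mg/L.
DO = 10.5 − 6.772 = 3.728 mg/L.

DO ≈ 3.73 mg/L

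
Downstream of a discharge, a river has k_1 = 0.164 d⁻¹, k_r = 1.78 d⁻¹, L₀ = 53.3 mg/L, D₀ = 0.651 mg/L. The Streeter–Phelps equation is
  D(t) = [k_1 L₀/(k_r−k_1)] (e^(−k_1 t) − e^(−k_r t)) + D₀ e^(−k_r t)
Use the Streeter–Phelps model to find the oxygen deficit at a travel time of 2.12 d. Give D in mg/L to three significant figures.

D ≈ 3.71 mg/L

k_1 L₀/(k_r−k_1) = 0.164×53.3/(1.78−0.164) = 8.741/1.616 = 5.409 mg/L.
e^(−k_1 t) = e^(−0.164×2.120) = 0.7063; e^(−k_r t) = e^(−1.78×2.120) = 0.02297.
D = 5.409 × (0.7063 − 0.02297) + 0.651 × 0.02297 = 3.696 + 0.01495 = 3.711 mg/L.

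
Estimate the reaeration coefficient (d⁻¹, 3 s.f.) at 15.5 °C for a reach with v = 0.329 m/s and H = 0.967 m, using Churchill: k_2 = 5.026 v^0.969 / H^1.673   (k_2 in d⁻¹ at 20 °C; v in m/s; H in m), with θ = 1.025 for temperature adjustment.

k_2 ≈ 1.62 d⁻¹

k_2(20) = 5.026 × 0.329^0.969 / 0.967^1.673 = 5.026 × 0.3405 / 0.9454 = 1.810 d⁻¹.
k_2(15.5) = 1.810 × 1.025^(15.5−20) = 1.810 × 0.8948 = 1.620 d⁻¹.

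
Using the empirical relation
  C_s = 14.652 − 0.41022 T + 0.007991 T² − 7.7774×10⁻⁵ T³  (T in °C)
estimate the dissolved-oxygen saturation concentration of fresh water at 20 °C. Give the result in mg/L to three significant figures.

C_s = 14.652 − 0.41022×20 + 0.007991×20² − 7.7774×10⁻⁵×20³ = 9.022 mg/L.

C_s ≈ 9.02 mg/L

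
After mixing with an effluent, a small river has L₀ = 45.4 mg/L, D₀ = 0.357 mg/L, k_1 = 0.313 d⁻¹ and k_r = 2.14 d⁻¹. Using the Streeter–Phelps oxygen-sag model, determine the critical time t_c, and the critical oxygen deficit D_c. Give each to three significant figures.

t_c ≈ 1.03 d; D_c ≈ 4.82 mg/L

At the critical point dD/dt = 0, so k_1 L₀ e^(−k_1 t) = k_r D. Substituting D(t) from the Streeter–Phelps equation and solving for t gives
t_c = ln[(k_r/k_1)(1 − D₀(k_r−k_1)/(k_1 L₀))] / (k_r−k_1).
Here k_r−k_1 = 1.827 d⁻¹ and 1 − D₀(k_r−k_1)/(k_1 L₀) = 1 − 0.357×1.827/(0.313×45.4) = 0.9541, so
t_c = ln(6.837 × 0.9541) / 1.827 = 1.875 / 1.827 = 1.026 d.
L(t_c) = L₀ e^(−k_1 t_c) = 45.4 × 0.7252 = 32.92 mg/L, and at the critical point k_r D_c = k_1 L, so D_c = (0.313/2.14) × 32.92 = 4.816 mg/L.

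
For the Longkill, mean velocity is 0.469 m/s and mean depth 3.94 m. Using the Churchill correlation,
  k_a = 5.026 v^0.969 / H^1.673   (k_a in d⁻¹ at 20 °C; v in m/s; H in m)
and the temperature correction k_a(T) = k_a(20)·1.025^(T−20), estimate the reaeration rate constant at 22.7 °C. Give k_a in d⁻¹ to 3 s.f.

k_a ≈ 0.260 d⁻¹

k_a(20) = 5.026 × 0.469^0.969 / 3.94^1.673 = 5.026 × 0.4801 / 9.914 = 0.2434 d⁻¹.
k_a(22.7) = 0.2434 × 1.025^(22.7−20) = 0.2434 × 1.069 = 0.2602 d⁻¹.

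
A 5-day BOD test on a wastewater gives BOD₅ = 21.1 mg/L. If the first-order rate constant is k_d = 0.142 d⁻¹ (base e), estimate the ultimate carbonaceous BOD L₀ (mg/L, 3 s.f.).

BOD₅ = L₀(1 − e^(−5k_d)) ⇒ L₀ = BOD₅ / (1 − e^(−5×0.142))
= 21.1 / (1 − 0.4916) = 21.1 / 0.5084 = 41.51 mg/L.

L₀ ≈ 41.5 mg/L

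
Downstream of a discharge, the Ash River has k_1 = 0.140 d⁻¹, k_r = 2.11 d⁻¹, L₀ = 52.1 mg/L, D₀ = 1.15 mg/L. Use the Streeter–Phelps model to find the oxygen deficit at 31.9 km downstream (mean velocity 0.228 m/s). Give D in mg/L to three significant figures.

D ≈ 2.87 mg/L

Travel time t = x/v = 31.9 km / (0.228 m/s) = 31900 m / 0.228 m/s = 139900 s = 1.619 d.
k_1 L₀/(k_r−k_1) = 0.140×52.1/(2.11−0.140) = 7.294/1.970 = 3.703 mg/L.
e^(−k_1 t) = e^(−0.140×1.619) = 0.7972; e^(−k_r t) = e^(−2.11×1.619) = 0.03282.
D = 3.703 × (0.7972 − 0.03282) + 1.15 × 0.03282 = 2.830 + 0.03774 = 2.868 mg/L.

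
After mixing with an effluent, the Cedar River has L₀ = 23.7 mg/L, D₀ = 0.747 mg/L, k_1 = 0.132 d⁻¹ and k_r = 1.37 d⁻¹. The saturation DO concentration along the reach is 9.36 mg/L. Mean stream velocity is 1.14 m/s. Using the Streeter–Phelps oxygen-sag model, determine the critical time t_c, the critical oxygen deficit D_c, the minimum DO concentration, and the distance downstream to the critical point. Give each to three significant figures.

t_c ≈ 1.61 d; D_c ≈ 1.85 mg/L; min DO ≈ 7.51 mg/L; x_c ≈ 158 km

At the critical point dD/dt = 0, so k_1 L₀ e^(−k_1 t) = k_r D. Substituting D(t) from the Streeter–Phelps equation and solving for t gives
t_c = ln[(k_r/k_1)(1 − D₀(k_r−k_1)/(k_1 L₀))] / (k_r−k_1).
Here k_r−k_1 = 1.238 d⁻¹ and 1 − D₀(k_r−k_1)/(k_1 L₀) = 1 − 0.747×1.238/(0.132×23.7) = 0.7044, so
t_c = ln(10.38 × 0.7044) / 1.238 = 1.989 / 1.238 = 1.607 d.
D_c = (k_1/k_r) L₀ e^(−k_1 t_c) = (0.132/1.37) × 23.7 × e^(−0.132×1.607) = 0.09635 × 23.7 × 0.8089 = 1.847 mg/L.
Minimum DO = C_s − D_c = 9.36 − 1.847 = 7.513 mg/L.
x_c = v t_c = 1.14 m/s × 1.607 d × 86400 s/d = 158300 m ≈ 158 km.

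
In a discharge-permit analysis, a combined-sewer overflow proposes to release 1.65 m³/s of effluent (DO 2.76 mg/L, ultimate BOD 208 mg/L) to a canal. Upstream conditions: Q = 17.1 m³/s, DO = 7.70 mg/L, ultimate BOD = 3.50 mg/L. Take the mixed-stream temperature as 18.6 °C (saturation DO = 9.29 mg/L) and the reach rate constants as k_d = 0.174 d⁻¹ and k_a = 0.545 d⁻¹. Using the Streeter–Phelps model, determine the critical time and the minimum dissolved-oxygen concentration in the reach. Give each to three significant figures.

Mixed DO = (17.1×7.70 + 1.65×2.76)/(17.1+1.65) = 136.2/18.75 = 7.265 mg/L.
Mixed L₀ = (17.1×3.50 + 1.65×208)/(18.75) = 403.1/18.75 = 21.50 mg/L.
Initial deficit D₀ = C_s − DO₀ = 9.29 − 7.265 = 2.025 mg/L.
t_c = (1/0.3710) ln[(0.545/0.174)(1 − 2.025×0.3710/(0.174×21.50))] = 2.695 × ln(2.503) = 2.473 d.
D_c = (0.174/0.545) × 21.50 × e^(−0.174×2.473) = 0.3193 × 21.50 × 0.6503 = 4.463 mg/L.
Minimum DO = 9.29 − 4.463 = 4.827 mg/L.

t_c ≈ 2.47 d; minimum DO ≈ 4.83 mg/L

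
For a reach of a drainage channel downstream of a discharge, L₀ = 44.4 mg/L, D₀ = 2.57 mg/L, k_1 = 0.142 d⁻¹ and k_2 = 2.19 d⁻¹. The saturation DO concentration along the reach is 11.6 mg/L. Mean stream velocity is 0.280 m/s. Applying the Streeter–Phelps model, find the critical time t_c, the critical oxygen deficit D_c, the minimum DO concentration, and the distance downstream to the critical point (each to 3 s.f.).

t_c = [1/(k_2−k_1)] ln[(k_2/k_1)(1 − D₀(k_2−k_1)/(k_1 L₀))]
= [1/(2.19−0.142)] ln[(2.19/0.142)(1 − 2.57×2.048/(0.142×44.4))]
= (1/2.048) ln[15.42 × 0.1652] = 0.4883 × ln(2.548) = 0.4883 × 0.9351 = 0.4566 d.
L(t_c) = L₀ e^(−k_1 t_c) = 44.4 × 0.9372 = 41.61 mg/L, and at the critical point k_2 D_c = k_1 L, so D_c = (0.142/2.19) × 41.61 = 2.698 mg/L.
Minimum DO = C_s − D_c = 11.6 − 2.698 = 8.902 mg/L.
x_c = v t_c = 0.280 m/s × 0.4566 d × 86400 s/d = 11050 m ≈ 11.0 km.

t_c ≈ 0.457 d; D_c ≈ 2.70 mg/L; min DO ≈ 8.90 mg/L; x_c ≈ 11.0 km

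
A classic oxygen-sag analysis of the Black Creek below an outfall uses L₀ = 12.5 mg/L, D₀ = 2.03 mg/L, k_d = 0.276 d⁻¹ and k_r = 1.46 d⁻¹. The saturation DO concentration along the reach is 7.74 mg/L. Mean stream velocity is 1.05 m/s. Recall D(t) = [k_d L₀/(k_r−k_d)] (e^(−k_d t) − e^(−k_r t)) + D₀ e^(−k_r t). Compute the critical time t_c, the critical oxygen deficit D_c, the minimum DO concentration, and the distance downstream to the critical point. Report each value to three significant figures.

t_c ≈ 0.399 d; D_c ≈ 2.12 mg/L; min DO ≈ 5.62 mg/L; x_c ≈ 36.2 km

At the critical point dD/dt = 0, so k_d L₀ e^(−k_d t) = k_r D. Substituting D(t) from the Streeter–Phelps equation and solving for t gives
t_c = ln[(k_r/k_d)(1 − D₀(k_r−k_d)/(k_d L₀))] / (k_r−k_d).
Here k_r−k_d = 1.184 d⁻¹ and 1 − D₀(k_r−k_d)/(k_d L₀) = 1 − 2.03×1.184/(0.276×12.5) = 0.3033, so
t_c = ln(5.290 × 0.3033) / 1.184 = 0.4728 / 1.184 = 0.3994 d.
L(t_c) = L₀ e^(−k_d t_c) = 12.5 × 0.8956 = 11.20 mg/L, and at the critical point k_r D_c = k_d L, so D_c = (0.276/1.46) × 11.20 = 2.116 mg/L.
Minimum DO = C_s − D_c = 7.74 − 2.116 = 5.624 mg/L.
x_c = v t_c = 1.05 m/s × 0.3994 d × 86400 s/d = 36230 m ≈ 36.2 km.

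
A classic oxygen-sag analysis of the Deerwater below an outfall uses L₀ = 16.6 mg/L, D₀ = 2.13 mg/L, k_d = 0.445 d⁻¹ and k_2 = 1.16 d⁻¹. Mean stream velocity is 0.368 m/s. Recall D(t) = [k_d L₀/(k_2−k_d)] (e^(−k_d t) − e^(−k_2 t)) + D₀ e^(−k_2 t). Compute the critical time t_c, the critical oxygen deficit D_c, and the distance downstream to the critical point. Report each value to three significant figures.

With k_2/k_d = 2.607 and 1 − D₀(k_2−k_d)/(k_d L₀) = 0.7938,
t_c = ln(2.607 × 0.7938) / (1.16 − 0.445) = ln(2.069) / 0.7150 = 0.7272/0.7150 = 1.017 d.
L(t_c) = L₀ e^(−k_d t_c) = 16.6 × 0.6360 = 10.56 mg/L, and at the critical point k_2 D_c = k_d L, so D_c = (0.445/1.16) × 10.56 = 4.050 mg/L.
x_c = v t_c = 0.368 m/s × 1.017 d × 86400 s/d = 32340 m ≈ 32.3 km.

t_c ≈ 1.02 d; D_c ≈ 4.05 mg/L; x_c ≈ 32.3 km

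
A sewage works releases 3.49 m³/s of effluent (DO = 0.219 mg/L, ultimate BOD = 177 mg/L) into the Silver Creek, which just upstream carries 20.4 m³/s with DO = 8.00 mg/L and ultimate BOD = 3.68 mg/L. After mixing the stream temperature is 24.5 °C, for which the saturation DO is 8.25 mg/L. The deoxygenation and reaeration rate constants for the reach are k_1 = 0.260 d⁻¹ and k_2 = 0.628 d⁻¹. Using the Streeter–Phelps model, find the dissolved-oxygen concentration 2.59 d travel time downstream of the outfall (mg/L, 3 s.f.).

Mixed DO = (20.4×8.00 + 3.49×0.219)/(20.4+3.49) = 164.0/23.89 = 6.863 mg/L.
Mixed L₀ = (20.4×3.68 + 3.49×177)/(23.89) = 692.8/23.89 = 29.00 mg/L.
Initial deficit D₀ = C_s − DO₀ = 8.25 − 6.863 = 1.387 mg/L.
D(2.59) = [0.260×29.00/(0.628−0.260)](e^(−0.260×2.59) − e^(−0.628×2.59)) + 1.387 e^(−0.628×2.59)
= 20.49 × (0.5100 − 0.1966) + 1.387 × 0.1966 = 6.693 mg/L.
DO = 8.25 − 6.693 = 1.557 mg/L.

DO ≈ 1.56 mg/L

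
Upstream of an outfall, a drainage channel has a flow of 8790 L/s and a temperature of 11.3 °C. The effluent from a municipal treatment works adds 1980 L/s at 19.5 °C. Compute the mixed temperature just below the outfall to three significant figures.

12.8 °C

Flow-weighted mixing: C = (Q_r C_r + Q_w C_w)/(Q_r + Q_w)
= (8790×11.3 + 1980×19.5)/(8790 + 1980) = 137900/10770 = 12.81 °C.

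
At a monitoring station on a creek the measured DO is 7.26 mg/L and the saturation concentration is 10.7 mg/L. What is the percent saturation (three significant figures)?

67.9 % saturation

% saturation = C/C_s × 100 = 7.26/10.7 × 100 = 67.9 %.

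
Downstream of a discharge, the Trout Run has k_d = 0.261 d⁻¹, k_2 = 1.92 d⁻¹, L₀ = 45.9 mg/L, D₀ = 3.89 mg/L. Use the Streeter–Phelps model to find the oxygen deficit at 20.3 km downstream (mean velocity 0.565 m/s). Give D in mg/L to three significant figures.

Travel time t = x/v = 20.3 km / (0.565 m/s) = 20300 m / 0.565 m/s = 35930 s = 0.4158 d.
k_d L₀/(k_2−k_d) = 0.261×45.9/(1.92−0.261) = 11.98/1.659 = 7.221 mg/L.
e^(−k_d t) = e^(−0.261×0.4158) = 0.8971; e^(−k_2 t) = e^(−1.92×0.4158) = 0.4500.
D = 7.221 × (0.8971 − 0.4500) + 3.89 × 0.4500 = 3.229 + 1.751 = 4.979 mg/L.

D ≈ 4.98 mg/L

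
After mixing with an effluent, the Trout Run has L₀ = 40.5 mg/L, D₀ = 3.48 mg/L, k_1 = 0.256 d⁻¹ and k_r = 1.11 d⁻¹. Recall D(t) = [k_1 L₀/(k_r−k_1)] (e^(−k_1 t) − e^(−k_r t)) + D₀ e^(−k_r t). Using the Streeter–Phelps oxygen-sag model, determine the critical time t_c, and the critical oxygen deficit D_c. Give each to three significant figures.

With k_r/k_1 = 4.336 and 1 − D₀(k_r−k_1)/(k_1 L₀) = 0.7134,
t_c = ln(4.336 × 0.7134) / (1.11 − 0.256) = ln(3.093) / 0.8540 = 1.129/0.8540 = 1.322 d.
D_c = (k_1/k_r) L₀ e^(−k_1 t_c) = (0.256/1.11) × 40.5 × e^(−0.256×1.322) = 0.2306 × 40.5 × 0.7128 = 6.658 mg/L.

t_c ≈ 1.32 d; D_c ≈ 6.66 mg/L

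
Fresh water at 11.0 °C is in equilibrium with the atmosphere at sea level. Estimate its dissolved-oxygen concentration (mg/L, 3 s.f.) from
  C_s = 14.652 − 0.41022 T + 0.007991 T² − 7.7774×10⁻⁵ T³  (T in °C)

C_s = 14.652 − 0.41022×11.0 + 0.007991×11.0² − 7.7774×10⁻⁵×11.0³ = 11.00 mg/L.

C_s ≈ 11.0 mg/L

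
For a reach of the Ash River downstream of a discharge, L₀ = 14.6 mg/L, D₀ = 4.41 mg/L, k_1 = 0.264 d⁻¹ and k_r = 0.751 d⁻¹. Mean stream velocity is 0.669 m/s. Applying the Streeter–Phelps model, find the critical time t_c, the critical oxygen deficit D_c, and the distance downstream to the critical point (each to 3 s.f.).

With k_r/k_1 = 2.845 and 1 − D₀(k_r−k_1)/(k_1 L₀) = 0.4428,
t_c = ln(2.845 × 0.4428) / (0.751 − 0.264) = ln(1.260) / 0.4870 = 0.2308/0.4870 = 0.4740 d.
D_c = (k_1/k_r) L₀ e^(−k_1 t_c) = (0.264/0.751) × 14.6 × e^(−0.264×0.4740) = 0.3515 × 14.6 × 0.8824 = 4.529 mg/L.
x_c = v t_c = 0.669 m/s × 0.4740 d × 86400 s/d = 27400 m ≈ 27.4 km.

t_c ≈ 0.474 d; D_c ≈ 4.53 mg/L; x_c ≈ 27.4 km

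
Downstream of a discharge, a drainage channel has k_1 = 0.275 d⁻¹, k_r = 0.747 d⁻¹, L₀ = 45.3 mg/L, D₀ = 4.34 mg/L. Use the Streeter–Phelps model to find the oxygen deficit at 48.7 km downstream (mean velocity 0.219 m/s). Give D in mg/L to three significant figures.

Travel time t = x/v = 48.7 km / (0.219 m/s) = 48700 m / 0.219 m/s = 222400 s = 2.574 d.
k_1 L₀/(k_r−k_1) = 0.275×45.3/(0.747−0.275) = 12.46/0.4720 = 26.39 mg/L.
e^(−k_1 t) = e^(−0.275×2.574) = 0.4927; e^(−k_r t) = e^(−0.747×2.574) = 0.1462.
D = 26.39 × (0.4927 − 0.1462) + 4.34 × 0.1462 = 9.145 + 0.6346 = 9.780 mg/L.

D ≈ 9.78 mg/L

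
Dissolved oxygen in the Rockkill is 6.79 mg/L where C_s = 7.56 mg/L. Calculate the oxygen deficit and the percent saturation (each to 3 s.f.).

D = C_s − C = 7.56 − 6.79 = 0.770 mg/L.
% saturation = 6.79/7.56 × 100 = 89.8 %.

D ≈ 0.770 mg/L; 89.8 % saturation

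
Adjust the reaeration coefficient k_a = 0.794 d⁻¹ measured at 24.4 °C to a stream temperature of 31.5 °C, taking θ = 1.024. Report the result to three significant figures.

k_a(T₂) = k_a(T₁) · θ^(T₂−T₁) = 0.794 × 1.024^(31.5−24.4)
= 0.794 × 1.024^7.10 = 0.794 × 1.183 = 0.9396 d⁻¹.

k_a ≈ 0.940 d⁻¹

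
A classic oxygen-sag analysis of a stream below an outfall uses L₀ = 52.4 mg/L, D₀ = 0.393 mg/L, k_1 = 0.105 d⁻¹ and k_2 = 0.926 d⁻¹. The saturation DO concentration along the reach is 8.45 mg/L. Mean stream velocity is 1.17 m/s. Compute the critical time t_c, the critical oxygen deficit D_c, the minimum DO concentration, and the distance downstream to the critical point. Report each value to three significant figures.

t_c ≈ 2.58 d; D_c ≈ 4.53 mg/L; min DO ≈ 3.92 mg/L; x_c ≈ 261 km

t_c = [1/(k_2−k_1)] ln[(k_2/k_1)(1 − D₀(k_2−k_1)/(k_1 L₀))]
= [1/(0.926−0.105)] ln[(0.926/0.105)(1 − 0.393×0.8210/(0.105×52.4))]
= (1/0.8210) ln[8.819 × 0.9414] = 1.218 × ln(8.302) = 1.218 × 2.116 = 2.578 d.
L(t_c) = L₀ e^(−k_1 t_c) = 52.4 × 0.7629 = 39.97 mg/L, and at the critical point k_2 D_c = k_1 L, so D_c = (0.105/0.926) × 39.97 = 4.533 mg/L.
Minimum DO = C_s − D_c = 8.45 − 4.533 = 3.917 mg/L.
x_c = v t_c = 1.17 m/s × 2.578 d × 86400 s/d = 260600 m ≈ 261 km.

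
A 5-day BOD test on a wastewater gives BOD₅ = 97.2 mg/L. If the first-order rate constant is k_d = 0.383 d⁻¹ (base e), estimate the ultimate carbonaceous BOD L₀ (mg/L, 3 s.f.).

L₀ ≈ 114 mg/L

BOD₅ = L₀(1 − e^(−5k_d)) ⇒ L₀ = BOD₅ / (1 − e^(−5×0.383))
= 97.2 / (1 − 0.1473) = 97.2 / 0.8527 = 114.0 mg/L.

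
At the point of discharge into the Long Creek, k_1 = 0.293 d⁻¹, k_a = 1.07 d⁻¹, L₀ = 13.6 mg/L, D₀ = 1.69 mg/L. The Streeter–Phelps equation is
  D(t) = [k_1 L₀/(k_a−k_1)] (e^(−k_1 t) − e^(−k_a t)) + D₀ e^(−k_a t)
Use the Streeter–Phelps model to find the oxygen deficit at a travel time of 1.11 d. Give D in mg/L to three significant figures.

k_1 L₀/(k_a−k_1) = 0.293×13.6/(1.07−0.293) = 3.985/0.7770 = 5.128 mg/L.
e^(−k_1 t) = e^(−0.293×1.110) = 0.7224; e^(−k_a t) = e^(−1.07×1.110) = 0.3049.
D = 5.128 × (0.7224 − 0.3049) + 1.69 × 0.3049 = 2.141 + 0.5153 = 2.656 mg/L.

D ≈ 2.66 mg/L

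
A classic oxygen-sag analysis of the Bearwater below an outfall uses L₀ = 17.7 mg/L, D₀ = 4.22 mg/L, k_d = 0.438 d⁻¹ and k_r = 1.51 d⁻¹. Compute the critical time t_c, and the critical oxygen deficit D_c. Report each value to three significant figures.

t_c = [1/(k_r−k_d)] ln[(k_r/k_d)(1 − D₀(k_r−k_d)/(k_d L₀))]
= [1/(1.51−0.438)] ln[(1.51/0.438)(1 − 4.22×1.072/(0.438×17.7))]
= (1/1.072) ln[3.447 × 0.4165] = 0.9328 × ln(1.436) = 0.9328 × 0.3617 = 0.3374 d.
L(t_c) = L₀ e^(−k_d t_c) = 17.7 × 0.8626 = 15.27 mg/L, and at the critical point k_r D_c = k_d L, so D_c = (0.438/1.51) × 15.27 = 4.429 mg/L.

t_c ≈ 0.337 d; D_c ≈ 4.43 mg/L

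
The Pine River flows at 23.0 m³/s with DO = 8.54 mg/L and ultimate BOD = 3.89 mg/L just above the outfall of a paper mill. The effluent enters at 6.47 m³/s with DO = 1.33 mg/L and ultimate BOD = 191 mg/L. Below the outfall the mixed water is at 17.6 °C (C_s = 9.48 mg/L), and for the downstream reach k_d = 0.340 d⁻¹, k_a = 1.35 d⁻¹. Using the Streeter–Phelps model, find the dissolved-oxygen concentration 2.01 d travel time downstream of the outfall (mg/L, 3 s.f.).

Mixed DO = (23.0×8.54 + 6.47×1.33)/(23.0+6.47) = 205.0/29.47 = 6.957 mg/L.
Mixed L₀ = (23.0×3.89 + 6.47×191)/(29.47) = 1325/29.47 = 44.97 mg/L.
Initial deficit D₀ = C_s − DO₀ = 9.48 − 6.957 = 2.523 mg/L.
D(2.01) = [0.340×44.97/(1.35−0.340)](e^(−0.340×2.01) − e^(−1.35×2.01)) + 2.523 e^(−1.35×2.01)
= 15.14 × (0.5049 − 0.06630) + 2.523 × 0.06630 = 6.807 mg/L.
DO = 9.48 − 6.807 = 2.673 mg/L.

DO ≈ 2.67 mg/L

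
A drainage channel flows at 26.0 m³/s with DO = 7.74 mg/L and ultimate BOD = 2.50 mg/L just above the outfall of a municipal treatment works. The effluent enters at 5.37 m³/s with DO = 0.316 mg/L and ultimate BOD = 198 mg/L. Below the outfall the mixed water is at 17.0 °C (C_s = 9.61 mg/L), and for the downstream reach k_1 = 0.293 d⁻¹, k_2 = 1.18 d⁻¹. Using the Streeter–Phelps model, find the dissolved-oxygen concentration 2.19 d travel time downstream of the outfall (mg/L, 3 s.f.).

Mixed DO = (26.0×7.74 + 5.37×0.316)/(26.0+5.37) = 202.9/31.37 = 6.469 mg/L.
Mixed L₀ = (26.0×2.50 + 5.37×198)/(31.37) = 1128/31.37 = 35.97 mg/L.
Initial deficit D₀ = C_s − DO₀ = 9.61 − 6.469 = 3.141 mg/L.
D(2.19) = [0.293×35.97/(1.18−0.293)](e^(−0.293×2.19) − e^(−1.18×2.19)) + 3.141 e^(−1.18×2.19)
= 11.88 × (0.5264 − 0.07546) + 3.141 × 0.07546 = 5.595 mg/L.
DO = 9.61 − 5.595 = 4.015 mg/L.

DO ≈ 4.02 mg/L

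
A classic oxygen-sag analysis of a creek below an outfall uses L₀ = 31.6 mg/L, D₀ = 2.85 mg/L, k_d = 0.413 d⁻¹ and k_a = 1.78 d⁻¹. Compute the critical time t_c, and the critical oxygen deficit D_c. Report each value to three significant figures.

With k_a/k_d = 4.310 and 1 − D₀(k_a−k_d)/(k_d L₀) = 0.7015,
t_c = ln(4.310 × 0.7015) / (1.78 − 0.413) = ln(3.023) / 1.367 = 1.106/1.367 = 0.8093 d.
D_c = (k_d/k_a) L₀ e^(−k_d t_c) = (0.413/1.78) × 31.6 × e^(−0.413×0.8093) = 0.2320 × 31.6 × 0.7159 = 5.249 mg/L.

t_c ≈ 0.809 d; D_c ≈ 5.25 mg/L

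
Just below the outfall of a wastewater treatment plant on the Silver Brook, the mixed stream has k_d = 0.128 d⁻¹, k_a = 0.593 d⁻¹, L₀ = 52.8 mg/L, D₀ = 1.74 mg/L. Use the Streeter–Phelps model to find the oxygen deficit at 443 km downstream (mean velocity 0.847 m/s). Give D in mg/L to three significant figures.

D ≈ 6.34 mg/L

Travel time t = x/v = 443 km / (0.847 m/s) = 443000 m / 0.847 m/s = 523000 s = 6.054 d.
k_d L₀/(k_a−k_d) = 0.128×52.8/(0.593−0.128) = 6.758/0.4650 = 14.53 mg/L.
e^(−k_d t) = e^(−0.128×6.054) = 0.4608; e^(−k_a t) = e^(−0.593×6.054) = 0.02761.
D = 14.53 × (0.4608 − 0.02761) + 1.74 × 0.02761 = 6.296 + 0.04803 = 6.344 mg/L.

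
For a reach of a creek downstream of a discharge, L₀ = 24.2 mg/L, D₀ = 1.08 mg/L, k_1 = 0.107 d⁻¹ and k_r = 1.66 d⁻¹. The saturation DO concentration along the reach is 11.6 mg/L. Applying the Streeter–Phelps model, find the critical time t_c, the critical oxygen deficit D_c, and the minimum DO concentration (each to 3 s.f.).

t_c = [1/(k_r−k_1)] ln[(k_r/k_1)(1 − D₀(k_r−k_1)/(k_1 L₀))]
= [1/(1.66−0.107)] ln[(1.66/0.107)(1 − 1.08×1.553/(0.107×24.2))]
= (1/1.553) ln[15.51 × 0.3523] = 0.6439 × ln(5.465) = 0.6439 × 1.698 = 1.094 d.
L(t_c) = L₀ e^(−k_1 t_c) = 24.2 × 0.8896 = 21.53 mg/L, and at the critical point k_r D_c = k_1 L, so D_c = (0.107/1.66) × 21.53 = 1.388 mg/L.
Minimum DO = C_s − D_c = 11.6 − 1.388 = 10.21 mg/L.

t_c ≈ 1.09 d; D_c ≈ 1.39 mg/L; min DO ≈ 10.2 mg/L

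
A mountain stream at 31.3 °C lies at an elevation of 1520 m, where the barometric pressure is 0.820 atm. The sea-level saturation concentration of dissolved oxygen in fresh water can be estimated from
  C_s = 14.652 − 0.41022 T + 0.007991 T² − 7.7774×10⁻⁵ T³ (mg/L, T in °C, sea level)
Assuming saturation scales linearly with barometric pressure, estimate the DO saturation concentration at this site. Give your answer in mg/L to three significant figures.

C_s ≈ 5.95 mg/L

At sea level: C_s = 14.652 − 0.41022×31.3 + 0.007991×31.3² − 7.7774×10⁻⁵×31.3³ = 7.256 mg/L.
Pressure correction: C_s' = 7.256 × 0.820 = 5.950 mg/L.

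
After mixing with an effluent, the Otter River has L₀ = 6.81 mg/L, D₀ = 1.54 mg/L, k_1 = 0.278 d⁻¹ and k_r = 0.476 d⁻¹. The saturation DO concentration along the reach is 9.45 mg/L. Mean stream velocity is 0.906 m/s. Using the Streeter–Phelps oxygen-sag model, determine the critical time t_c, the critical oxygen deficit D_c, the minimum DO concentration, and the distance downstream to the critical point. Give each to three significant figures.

t_c ≈ 1.83 d; D_c ≈ 2.39 mg/L; min DO ≈ 7.06 mg/L; x_c ≈ 143 km

With k_r/k_1 = 1.712 and 1 − D₀(k_r−k_1)/(k_1 L₀) = 0.8389,
t_c = ln(1.712 × 0.8389) / (0.476 − 0.278) = ln(1.436) / 0.1980 = 0.3622/0.1980 = 1.829 d.
L(t_c) = L₀ e^(−k_1 t_c) = 6.81 × 0.6014 = 4.095 mg/L, and at the critical point k_r D_c = k_1 L, so D_c = (0.278/0.476) × 4.095 = 2.392 mg/L.
Minimum DO = C_s − D_c = 9.45 − 2.392 = 7.058 mg/L.
x_c = v t_c = 0.906 m/s × 1.829 d × 86400 s/d = 143200 m ≈ 143 km.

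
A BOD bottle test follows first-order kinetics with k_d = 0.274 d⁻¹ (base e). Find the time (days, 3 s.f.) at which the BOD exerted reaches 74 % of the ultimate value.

y/L₀ = 1 − e^(−k_d t) = 0.74 ⇒ e^(−k_d t) = 0.260
t = −ln(0.260) / 0.274 = 1.347 / 0.274 = 4.916 d.

t ≈ 4.92 d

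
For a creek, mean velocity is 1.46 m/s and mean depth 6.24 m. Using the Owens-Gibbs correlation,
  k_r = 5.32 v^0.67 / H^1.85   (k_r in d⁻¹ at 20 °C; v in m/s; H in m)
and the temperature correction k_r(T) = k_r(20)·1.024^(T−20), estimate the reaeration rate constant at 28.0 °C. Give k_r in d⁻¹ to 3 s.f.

k_r(20) = 5.32 × 1.46^0.67 / 6.24^1.85 = 5.32 × 1.289 / 29.59 = 0.2317 d⁻¹.
k_r(28.0) = 0.2317 × 1.024^(28.0−20) = 0.2317 × 1.209 = 0.2801 d⁻¹.

k_r ≈ 0.280 d⁻¹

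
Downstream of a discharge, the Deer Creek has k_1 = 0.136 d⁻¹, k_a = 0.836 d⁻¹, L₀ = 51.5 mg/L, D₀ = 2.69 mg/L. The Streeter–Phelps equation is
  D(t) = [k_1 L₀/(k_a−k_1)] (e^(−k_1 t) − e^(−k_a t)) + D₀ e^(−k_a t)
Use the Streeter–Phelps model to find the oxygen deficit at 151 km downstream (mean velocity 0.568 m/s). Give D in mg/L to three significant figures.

D ≈ 6.03 mg/L

Travel time t = x/v = 151 km / (0.568 m/s) = 151000 m / 0.568 m/s = 265800 s = 3.077 d.
k_1 L₀/(k_a−k_1) = 0.136×51.5/(0.836−0.136) = 7.004/0.7000 = 10.01 mg/L.
e^(−k_1 t) = e^(−0.136×3.077) = 0.6581; e^(−k_a t) = e^(−0.836×3.077) = 0.07636.
D = 10.01 × (0.6581 − 0.07636) + 2.69 × 0.07636 = 5.820 + 0.2054 = 6.026 mg/L.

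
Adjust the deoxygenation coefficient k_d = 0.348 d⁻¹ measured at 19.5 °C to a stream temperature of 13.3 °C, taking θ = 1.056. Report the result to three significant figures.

k_d(T₂) = k_d(T₁) · θ^(T₂−T₁) = 0.348 × 1.056^(13.3−19.5)
= 0.348 × 1.056^-6.20 = 0.348 × 0.7133 = 0.2482 d⁻¹.

k_d ≈ 0.248 d⁻¹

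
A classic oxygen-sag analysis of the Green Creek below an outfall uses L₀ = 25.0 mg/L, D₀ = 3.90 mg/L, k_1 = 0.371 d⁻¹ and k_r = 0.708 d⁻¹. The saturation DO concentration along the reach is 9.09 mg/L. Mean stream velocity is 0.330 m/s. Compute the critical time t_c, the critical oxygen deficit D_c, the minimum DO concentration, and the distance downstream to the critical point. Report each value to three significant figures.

t_c = [1/(k_r−k_1)] ln[(k_r/k_1)(1 − D₀(k_r−k_1)/(k_1 L₀))]
= [1/(0.708−0.371)] ln[(0.708/0.371)(1 − 3.90×0.3370/(0.371×25.0))]
= (1/0.3370) ln[1.908 × 0.8583] = 2.967 × ln(1.638) = 2.967 × 0.4934 = 1.464 d.
L(t_c) = L₀ e^(−k_1 t_c) = 25.0 × 0.5809 = 14.52 mg/L, and at the critical point k_r D_c = k_1 L, so D_c = (0.371/0.708) × 14.52 = 7.610 mg/L.
Minimum DO = C_s − D_c = 9.09 − 7.610 = 1.480 mg/L.
x_c = v t_c = 0.330 m/s × 1.464 d × 86400 s/d = 41750 m ≈ 41.7 km.

t_c ≈ 1.46 d; D_c ≈ 7.61 mg/L; min DO ≈ 1.48 mg/L; x_c ≈ 41.7 km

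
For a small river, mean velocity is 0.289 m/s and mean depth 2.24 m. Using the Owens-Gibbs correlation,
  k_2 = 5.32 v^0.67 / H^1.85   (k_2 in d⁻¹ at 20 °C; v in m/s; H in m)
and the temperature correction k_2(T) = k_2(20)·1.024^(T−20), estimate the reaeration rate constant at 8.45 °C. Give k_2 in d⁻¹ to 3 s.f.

k_2(20) = 5.32 × 0.289^0.67 / 2.24^1.85 = 5.32 × 0.4353 / 4.446 = 0.5209 d⁻¹.
k_2(8.45) = 0.5209 × 1.024^(8.45−20) = 0.5209 × 0.7604 = 0.3961 d⁻¹.

k_2 ≈ 0.396 d⁻¹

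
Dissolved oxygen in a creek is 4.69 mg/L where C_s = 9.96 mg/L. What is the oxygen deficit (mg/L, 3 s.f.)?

D = C_s − C = 9.96 − 4.69 = 5.27 mg/L.

D ≈ 5.27 mg/L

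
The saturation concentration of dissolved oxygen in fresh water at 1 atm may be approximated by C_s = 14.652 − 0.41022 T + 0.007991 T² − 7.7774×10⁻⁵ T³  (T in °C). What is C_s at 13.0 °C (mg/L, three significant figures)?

C_s = 14.652 − 0.41022×13.0 + 0.007991×13.0² − 7.7774×10⁻⁵×13.0³ = 10.50 mg/L.

C_s ≈ 10.5 mg/L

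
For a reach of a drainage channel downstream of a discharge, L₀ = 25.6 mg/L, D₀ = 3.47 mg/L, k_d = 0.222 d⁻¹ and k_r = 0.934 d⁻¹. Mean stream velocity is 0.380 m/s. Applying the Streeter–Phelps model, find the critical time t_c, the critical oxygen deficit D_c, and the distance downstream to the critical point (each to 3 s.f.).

At the critical point dD/dt = 0, so k_d L₀ e^(−k_d t) = k_r D. Substituting D(t) from the Streeter–Phelps equation and solving for t gives
t_c = ln[(k_r/k_d)(1 − D₀(k_r−k_d)/(k_d L₀))] / (k_r−k_d).
Here k_r−k_d = 0.7120 d⁻¹ and 1 − D₀(k_r−k_d)/(k_d L₀) = 1 − 3.47×0.7120/(0.222×25.6) = 0.5653, so
t_c = ln(4.207 × 0.5653) / 0.7120 = 0.8664 / 0.7120 = 1.217 d.
D_c = (k_d/k_r) L₀ e^(−k_d t_c) = (0.222/0.934) × 25.6 × e^(−0.222×1.217) = 0.2377 × 25.6 × 0.7633 = 4.644 mg/L.
x_c = v t_c = 0.380 m/s × 1.217 d × 86400 s/d = 39950 m ≈ 39.9 km.

t_c ≈ 1.22 d; D_c ≈ 4.64 mg/L; x_c ≈ 39.9 km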